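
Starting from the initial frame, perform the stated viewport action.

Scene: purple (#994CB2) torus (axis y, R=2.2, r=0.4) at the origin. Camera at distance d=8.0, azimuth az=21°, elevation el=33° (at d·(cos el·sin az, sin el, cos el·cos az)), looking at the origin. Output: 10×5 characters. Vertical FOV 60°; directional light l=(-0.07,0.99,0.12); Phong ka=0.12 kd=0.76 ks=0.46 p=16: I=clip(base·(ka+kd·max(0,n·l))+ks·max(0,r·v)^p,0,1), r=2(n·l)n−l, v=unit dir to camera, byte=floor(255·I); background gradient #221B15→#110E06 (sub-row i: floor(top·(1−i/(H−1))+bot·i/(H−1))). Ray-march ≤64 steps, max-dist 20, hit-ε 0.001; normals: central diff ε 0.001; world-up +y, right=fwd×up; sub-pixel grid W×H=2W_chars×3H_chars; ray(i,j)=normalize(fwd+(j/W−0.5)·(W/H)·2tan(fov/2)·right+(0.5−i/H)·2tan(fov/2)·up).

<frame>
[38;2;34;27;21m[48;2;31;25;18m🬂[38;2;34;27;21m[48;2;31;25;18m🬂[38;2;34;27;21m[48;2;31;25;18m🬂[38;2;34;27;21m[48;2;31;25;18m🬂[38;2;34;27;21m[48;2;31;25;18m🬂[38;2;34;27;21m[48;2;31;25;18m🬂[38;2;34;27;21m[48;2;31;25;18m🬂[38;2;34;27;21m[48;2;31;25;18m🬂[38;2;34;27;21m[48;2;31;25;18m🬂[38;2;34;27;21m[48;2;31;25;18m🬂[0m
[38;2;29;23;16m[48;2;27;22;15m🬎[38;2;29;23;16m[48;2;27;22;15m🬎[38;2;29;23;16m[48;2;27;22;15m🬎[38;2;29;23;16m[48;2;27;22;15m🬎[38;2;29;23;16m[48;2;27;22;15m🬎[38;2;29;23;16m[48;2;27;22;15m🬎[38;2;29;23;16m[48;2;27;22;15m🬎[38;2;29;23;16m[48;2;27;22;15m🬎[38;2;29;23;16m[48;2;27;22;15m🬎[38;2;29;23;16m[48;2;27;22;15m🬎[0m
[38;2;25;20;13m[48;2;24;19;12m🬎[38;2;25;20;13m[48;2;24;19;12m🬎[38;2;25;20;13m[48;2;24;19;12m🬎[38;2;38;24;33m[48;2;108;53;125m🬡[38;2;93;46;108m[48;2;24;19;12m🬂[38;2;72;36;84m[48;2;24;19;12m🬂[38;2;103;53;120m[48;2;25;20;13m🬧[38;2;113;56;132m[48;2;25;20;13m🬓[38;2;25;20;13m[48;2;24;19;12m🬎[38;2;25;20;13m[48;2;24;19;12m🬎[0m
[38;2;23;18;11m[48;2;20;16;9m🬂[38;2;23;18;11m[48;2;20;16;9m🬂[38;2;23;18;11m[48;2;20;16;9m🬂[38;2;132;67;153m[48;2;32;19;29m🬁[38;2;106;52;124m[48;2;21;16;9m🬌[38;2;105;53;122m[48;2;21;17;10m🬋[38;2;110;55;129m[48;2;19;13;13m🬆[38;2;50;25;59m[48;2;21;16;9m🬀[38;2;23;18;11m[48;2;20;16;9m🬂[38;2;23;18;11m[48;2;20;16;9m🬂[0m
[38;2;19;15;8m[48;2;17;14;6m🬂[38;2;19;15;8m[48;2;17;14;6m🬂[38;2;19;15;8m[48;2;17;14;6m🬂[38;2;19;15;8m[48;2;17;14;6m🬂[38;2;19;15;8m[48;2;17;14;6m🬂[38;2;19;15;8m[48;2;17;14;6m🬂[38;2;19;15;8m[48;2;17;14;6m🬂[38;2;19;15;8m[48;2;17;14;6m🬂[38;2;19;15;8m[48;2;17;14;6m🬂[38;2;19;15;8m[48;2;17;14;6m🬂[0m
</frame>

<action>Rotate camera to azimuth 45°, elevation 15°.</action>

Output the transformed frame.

<frame>
[38;2;34;27;21m[48;2;31;25;18m🬂[38;2;34;27;21m[48;2;31;25;18m🬂[38;2;34;27;21m[48;2;31;25;18m🬂[38;2;34;27;21m[48;2;31;25;18m🬂[38;2;34;27;21m[48;2;31;25;18m🬂[38;2;34;27;21m[48;2;31;25;18m🬂[38;2;34;27;21m[48;2;31;25;18m🬂[38;2;34;27;21m[48;2;31;25;18m🬂[38;2;34;27;21m[48;2;31;25;18m🬂[38;2;34;27;21m[48;2;31;25;18m🬂[0m
[38;2;29;23;16m[48;2;27;22;15m🬎[38;2;29;23;16m[48;2;27;22;15m🬎[38;2;29;23;16m[48;2;27;22;15m🬎[38;2;29;23;16m[48;2;27;22;15m🬎[38;2;29;23;16m[48;2;27;22;15m🬎[38;2;29;23;16m[48;2;27;22;15m🬎[38;2;29;23;16m[48;2;27;22;15m🬎[38;2;29;23;16m[48;2;27;22;15m🬎[38;2;29;23;16m[48;2;27;22;15m🬎[38;2;29;23;16m[48;2;27;22;15m🬎[0m
[38;2;25;20;13m[48;2;24;19;12m🬎[38;2;25;20;13m[48;2;24;19;12m🬎[38;2;25;20;13m[48;2;24;19;12m🬎[38;2;26;21;14m[48;2;102;50;118m🬂[38;2;23;15;19m[48;2;132;68;153m🬎[38;2;22;15;17m[48;2;130;64;151m🬎[38;2;33;22;28m[48;2;110;54;128m🬆[38;2;111;55;129m[48;2;32;22;25m🬃[38;2;25;20;13m[48;2;24;19;12m🬎[38;2;25;20;13m[48;2;24;19;12m🬎[0m
[38;2;23;18;11m[48;2;20;16;9m🬂[38;2;23;18;11m[48;2;20;16;9m🬂[38;2;23;18;11m[48;2;20;16;9m🬂[38;2;21;16;9m[48;2;18;9;21m🬺[38;2;27;13;32m[48;2;20;16;9m🬂[38;2;30;15;35m[48;2;20;16;9m🬂[38;2;18;9;21m[48;2;20;16;9m🬂[38;2;23;18;11m[48;2;20;16;9m🬂[38;2;23;18;11m[48;2;20;16;9m🬂[38;2;23;18;11m[48;2;20;16;9m🬂[0m
[38;2;19;15;8m[48;2;17;14;6m🬂[38;2;19;15;8m[48;2;17;14;6m🬂[38;2;19;15;8m[48;2;17;14;6m🬂[38;2;19;15;8m[48;2;17;14;6m🬂[38;2;19;15;8m[48;2;17;14;6m🬂[38;2;19;15;8m[48;2;17;14;6m🬂[38;2;19;15;8m[48;2;17;14;6m🬂[38;2;19;15;8m[48;2;17;14;6m🬂[38;2;19;15;8m[48;2;17;14;6m🬂[38;2;19;15;8m[48;2;17;14;6m🬂[0m
</frame>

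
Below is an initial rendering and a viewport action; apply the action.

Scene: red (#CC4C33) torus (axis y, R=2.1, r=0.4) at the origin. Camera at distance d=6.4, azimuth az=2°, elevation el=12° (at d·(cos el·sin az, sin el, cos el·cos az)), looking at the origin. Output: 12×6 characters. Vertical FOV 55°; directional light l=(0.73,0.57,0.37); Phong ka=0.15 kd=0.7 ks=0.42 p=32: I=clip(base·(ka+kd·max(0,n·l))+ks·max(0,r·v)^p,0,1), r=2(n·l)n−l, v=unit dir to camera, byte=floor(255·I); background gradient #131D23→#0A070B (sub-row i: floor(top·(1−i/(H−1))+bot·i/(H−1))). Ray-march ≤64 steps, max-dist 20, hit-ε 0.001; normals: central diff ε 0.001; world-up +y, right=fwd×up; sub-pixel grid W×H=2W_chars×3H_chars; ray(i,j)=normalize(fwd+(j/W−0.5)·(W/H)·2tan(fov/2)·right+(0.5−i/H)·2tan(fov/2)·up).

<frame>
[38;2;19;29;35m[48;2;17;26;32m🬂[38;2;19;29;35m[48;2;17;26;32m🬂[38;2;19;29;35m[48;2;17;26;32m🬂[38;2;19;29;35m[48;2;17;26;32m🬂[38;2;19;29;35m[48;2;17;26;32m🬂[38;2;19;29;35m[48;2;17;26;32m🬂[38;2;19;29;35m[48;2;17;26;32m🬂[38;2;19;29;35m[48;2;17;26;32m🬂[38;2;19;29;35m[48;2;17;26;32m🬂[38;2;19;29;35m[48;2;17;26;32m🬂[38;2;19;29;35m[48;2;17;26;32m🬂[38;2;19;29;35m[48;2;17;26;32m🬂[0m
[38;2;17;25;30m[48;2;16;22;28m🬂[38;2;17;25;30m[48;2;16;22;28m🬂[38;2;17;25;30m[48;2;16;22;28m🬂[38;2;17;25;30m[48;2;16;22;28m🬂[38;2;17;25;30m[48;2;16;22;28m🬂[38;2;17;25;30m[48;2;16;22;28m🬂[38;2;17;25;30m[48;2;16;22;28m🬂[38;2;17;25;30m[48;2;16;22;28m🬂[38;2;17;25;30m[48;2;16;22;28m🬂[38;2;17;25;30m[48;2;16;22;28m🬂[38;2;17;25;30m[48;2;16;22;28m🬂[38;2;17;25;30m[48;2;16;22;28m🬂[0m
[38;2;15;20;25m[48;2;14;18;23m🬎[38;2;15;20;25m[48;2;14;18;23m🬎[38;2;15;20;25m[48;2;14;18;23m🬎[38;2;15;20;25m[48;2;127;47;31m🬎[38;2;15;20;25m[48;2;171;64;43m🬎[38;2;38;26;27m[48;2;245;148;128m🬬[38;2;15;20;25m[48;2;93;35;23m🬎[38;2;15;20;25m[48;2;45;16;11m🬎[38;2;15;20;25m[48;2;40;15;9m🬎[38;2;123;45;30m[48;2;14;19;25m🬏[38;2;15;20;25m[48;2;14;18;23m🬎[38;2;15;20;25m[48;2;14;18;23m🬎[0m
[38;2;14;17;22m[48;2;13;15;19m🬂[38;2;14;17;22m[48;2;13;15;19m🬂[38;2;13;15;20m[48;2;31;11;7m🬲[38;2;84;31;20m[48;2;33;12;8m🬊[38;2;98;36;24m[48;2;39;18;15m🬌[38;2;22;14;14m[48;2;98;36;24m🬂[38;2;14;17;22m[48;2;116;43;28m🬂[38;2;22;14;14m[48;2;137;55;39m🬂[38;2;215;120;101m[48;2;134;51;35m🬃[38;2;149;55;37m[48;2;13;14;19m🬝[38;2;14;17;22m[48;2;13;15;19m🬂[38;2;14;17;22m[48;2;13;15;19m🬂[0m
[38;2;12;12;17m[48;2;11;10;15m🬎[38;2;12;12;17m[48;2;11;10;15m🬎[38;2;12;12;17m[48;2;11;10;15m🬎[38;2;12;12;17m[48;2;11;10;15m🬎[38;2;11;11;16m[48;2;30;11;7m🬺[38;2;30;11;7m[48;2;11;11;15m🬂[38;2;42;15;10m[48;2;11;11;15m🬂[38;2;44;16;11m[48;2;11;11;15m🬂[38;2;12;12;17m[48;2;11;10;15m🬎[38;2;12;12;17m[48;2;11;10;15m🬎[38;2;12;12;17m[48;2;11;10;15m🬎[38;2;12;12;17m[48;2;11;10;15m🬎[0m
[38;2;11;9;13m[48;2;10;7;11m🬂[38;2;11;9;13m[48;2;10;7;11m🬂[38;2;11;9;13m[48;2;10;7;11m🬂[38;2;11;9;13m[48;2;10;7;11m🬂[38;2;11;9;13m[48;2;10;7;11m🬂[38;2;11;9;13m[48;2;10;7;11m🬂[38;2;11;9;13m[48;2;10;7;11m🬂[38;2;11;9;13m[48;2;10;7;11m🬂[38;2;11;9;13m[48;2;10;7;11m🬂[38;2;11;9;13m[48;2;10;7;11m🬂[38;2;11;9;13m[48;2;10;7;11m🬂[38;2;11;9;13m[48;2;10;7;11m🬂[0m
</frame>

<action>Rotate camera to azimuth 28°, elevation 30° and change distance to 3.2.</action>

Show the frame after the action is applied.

<frame>
[38;2;19;29;35m[48;2;17;26;32m🬂[38;2;19;29;35m[48;2;17;26;32m🬂[38;2;19;29;35m[48;2;17;26;32m🬂[38;2;19;29;35m[48;2;17;26;32m🬂[38;2;19;29;35m[48;2;17;26;32m🬂[38;2;19;29;35m[48;2;17;26;32m🬂[38;2;19;29;35m[48;2;17;26;32m🬂[38;2;19;29;35m[48;2;17;26;32m🬂[38;2;19;29;35m[48;2;17;26;32m🬂[38;2;19;29;35m[48;2;17;26;32m🬂[38;2;19;29;35m[48;2;17;26;32m🬂[38;2;19;29;35m[48;2;17;26;32m🬂[0m
[38;2;17;25;30m[48;2;16;22;28m🬂[38;2;17;25;30m[48;2;16;22;28m🬂[38;2;16;23;29m[48;2;132;49;33m🬝[38;2;16;24;29m[48;2;158;59;39m🬎[38;2;16;24;29m[48;2;171;64;43m🬎[38;2;16;24;29m[48;2;156;64;46m🬆[38;2;17;25;30m[48;2;131;49;32m🬂[38;2;16;24;29m[48;2;131;48;32m🬎[38;2;16;24;29m[48;2;115;43;28m🬎[38;2;16;24;29m[48;2;110;40;27m🬎[38;2;17;25;30m[48;2;16;22;28m🬂[38;2;17;25;30m[48;2;16;22;28m🬂[0m
[38;2;15;21;26m[48;2;125;46;31m🬂[38;2;126;46;31m[48;2;143;53;35m🬮[38;2;153;57;38m[48;2;105;39;26m🬎[38;2;146;54;36m[48;2;14;18;23m🬎[38;2;155;57;38m[48;2;37;20;19m🬂[38;2;134;49;33m[48;2;14;18;24m🬂[38;2;112;41;27m[48;2;14;18;24m🬂[38;2;94;34;23m[48;2;18;16;19m🬂[38;2;80;29;19m[48;2;22;14;15m🬂[38;2;73;27;18m[48;2;26;12;11m🬂[38;2;84;31;20m[48;2;34;12;8m🬂[38;2;94;34;23m[48;2;37;17;14m🬈[0m
[38;2;111;41;27m[48;2;86;32;21m🬆[38;2;93;34;22m[48;2;23;15;16m🬆[38;2;30;11;7m[48;2;13;15;20m🬀[38;2;14;17;22m[48;2;13;15;19m🬂[38;2;14;17;22m[48;2;13;15;19m🬂[38;2;14;17;22m[48;2;13;15;19m🬂[38;2;14;17;22m[48;2;13;15;19m🬂[38;2;14;17;22m[48;2;13;15;19m🬂[38;2;14;17;22m[48;2;13;15;19m🬂[38;2;14;17;22m[48;2;13;15;19m🬂[38;2;30;11;7m[48;2;13;15;19m🬂[38;2;30;11;7m[48;2;30;11;7m [0m
[38;2;70;26;17m[48;2;87;32;21m▐[38;2;58;21;14m[48;2;11;12;16m🬏[38;2;12;12;17m[48;2;11;10;15m🬎[38;2;12;12;17m[48;2;11;10;15m🬎[38;2;12;12;17m[48;2;11;10;15m🬎[38;2;12;12;17m[48;2;11;10;15m🬎[38;2;12;12;17m[48;2;11;10;15m🬎[38;2;12;12;17m[48;2;11;10;15m🬎[38;2;12;12;17m[48;2;11;10;15m🬎[38;2;12;12;17m[48;2;11;10;15m🬎[38;2;12;12;17m[48;2;11;10;15m🬎[38;2;12;12;17m[48;2;32;11;7m🬄[0m
[38;2;97;36;24m[48;2;112;41;28m🬊[38;2;70;26;17m[48;2;97;36;23m🬂[38;2;22;10;10m[48;2;80;29;19m🬂[38;2;19;10;12m[48;2;77;28;19m🬎[38;2;10;8;12m[48;2;63;23;15m🬎[38;2;10;8;12m[48;2;50;18;12m🬎[38;2;10;8;12m[48;2;45;17;11m🬎[38;2;10;8;12m[48;2;49;18;11m🬎[38;2;10;8;12m[48;2;60;22;14m🬎[38;2;22;10;10m[48;2;75;27;18m🬎[38;2;38;14;9m[48;2;83;30;20m🬆[38;2;67;24;16m[48;2;103;38;25m🬆[0m
</frame>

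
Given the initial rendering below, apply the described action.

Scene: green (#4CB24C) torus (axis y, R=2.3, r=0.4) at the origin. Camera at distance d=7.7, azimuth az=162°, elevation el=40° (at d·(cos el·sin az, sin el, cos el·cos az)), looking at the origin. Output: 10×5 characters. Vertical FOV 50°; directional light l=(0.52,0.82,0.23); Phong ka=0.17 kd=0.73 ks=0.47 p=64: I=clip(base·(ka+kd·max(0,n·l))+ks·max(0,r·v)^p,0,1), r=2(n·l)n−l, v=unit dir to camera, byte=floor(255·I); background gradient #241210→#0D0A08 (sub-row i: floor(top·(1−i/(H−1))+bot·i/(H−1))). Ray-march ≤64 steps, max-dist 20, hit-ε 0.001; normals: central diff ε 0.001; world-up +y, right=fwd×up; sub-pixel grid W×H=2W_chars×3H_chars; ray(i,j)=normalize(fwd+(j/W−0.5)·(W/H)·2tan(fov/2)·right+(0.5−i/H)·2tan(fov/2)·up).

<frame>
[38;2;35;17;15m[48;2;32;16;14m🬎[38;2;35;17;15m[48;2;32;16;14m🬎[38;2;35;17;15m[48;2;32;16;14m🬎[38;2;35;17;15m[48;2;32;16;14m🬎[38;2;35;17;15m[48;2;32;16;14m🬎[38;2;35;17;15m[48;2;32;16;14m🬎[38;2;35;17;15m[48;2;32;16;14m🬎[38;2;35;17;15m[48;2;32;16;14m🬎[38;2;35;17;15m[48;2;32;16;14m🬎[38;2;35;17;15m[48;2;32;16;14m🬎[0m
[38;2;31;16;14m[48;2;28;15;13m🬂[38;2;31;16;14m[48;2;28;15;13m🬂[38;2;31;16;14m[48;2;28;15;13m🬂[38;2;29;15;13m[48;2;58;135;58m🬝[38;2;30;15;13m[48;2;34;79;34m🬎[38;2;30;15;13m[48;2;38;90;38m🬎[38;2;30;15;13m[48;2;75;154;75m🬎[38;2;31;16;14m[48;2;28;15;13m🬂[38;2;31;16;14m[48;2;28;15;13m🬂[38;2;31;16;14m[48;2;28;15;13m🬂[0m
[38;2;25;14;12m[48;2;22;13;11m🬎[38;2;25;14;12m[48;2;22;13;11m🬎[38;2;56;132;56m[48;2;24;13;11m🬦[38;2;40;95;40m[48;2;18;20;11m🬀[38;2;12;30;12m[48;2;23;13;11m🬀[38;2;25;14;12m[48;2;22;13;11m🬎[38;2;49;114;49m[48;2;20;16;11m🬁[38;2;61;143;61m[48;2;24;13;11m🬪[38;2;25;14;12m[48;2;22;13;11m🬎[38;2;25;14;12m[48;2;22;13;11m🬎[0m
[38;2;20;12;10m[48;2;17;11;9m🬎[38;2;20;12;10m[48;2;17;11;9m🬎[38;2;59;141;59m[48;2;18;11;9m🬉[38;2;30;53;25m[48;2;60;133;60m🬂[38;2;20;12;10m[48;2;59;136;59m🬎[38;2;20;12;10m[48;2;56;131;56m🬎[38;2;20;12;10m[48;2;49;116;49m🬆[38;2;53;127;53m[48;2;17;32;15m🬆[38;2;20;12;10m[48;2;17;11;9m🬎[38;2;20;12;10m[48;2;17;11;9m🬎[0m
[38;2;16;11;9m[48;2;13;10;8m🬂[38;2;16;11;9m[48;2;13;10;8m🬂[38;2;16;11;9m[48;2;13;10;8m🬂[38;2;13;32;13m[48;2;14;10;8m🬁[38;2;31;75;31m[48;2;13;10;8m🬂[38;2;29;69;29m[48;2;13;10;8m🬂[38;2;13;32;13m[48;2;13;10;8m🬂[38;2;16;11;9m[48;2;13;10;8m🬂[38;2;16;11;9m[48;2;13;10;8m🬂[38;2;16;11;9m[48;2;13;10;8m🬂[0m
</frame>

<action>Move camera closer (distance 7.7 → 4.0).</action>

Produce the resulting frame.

<frame>
[38;2;35;17;15m[48;2;32;16;14m🬎[38;2;35;17;15m[48;2;32;16;14m🬎[38;2;35;17;15m[48;2;32;16;14m🬎[38;2;35;17;15m[48;2;32;16;14m🬎[38;2;35;17;15m[48;2;32;16;14m🬎[38;2;35;17;15m[48;2;32;16;14m🬎[38;2;35;17;15m[48;2;32;16;14m🬎[38;2;35;17;15m[48;2;32;16;14m🬎[38;2;35;17;15m[48;2;32;16;14m🬎[38;2;35;17;15m[48;2;32;16;14m🬎[0m
[38;2;29;15;13m[48;2;64;150;64m🬝[38;2;28;26;16m[48;2;49;116;49m🬥[38;2;19;33;15m[48;2;49;115;49m🬶[38;2;45;108;45m[48;2;16;26;12m🬂[38;2;39;91;39m[48;2;19;22;12m🬂[38;2;43;102;43m[48;2;19;22;12m🬂[38;2;48;114;48m[48;2;25;28;16m🬊[38;2;66;141;66m[48;2;25;60;25m🬎[38;2;31;16;14m[48;2;61;144;61m🬂[38;2;30;15;13m[48;2;57;135;57m🬎[0m
[38;2;49;117;49m[48;2;24;57;24m🬕[38;2;21;51;21m[48;2;14;26;11m🬀[38;2;12;30;12m[48;2;23;13;11m🬀[38;2;25;14;12m[48;2;22;13;11m🬎[38;2;25;14;12m[48;2;22;13;11m🬎[38;2;25;14;12m[48;2;22;13;11m🬎[38;2;25;14;12m[48;2;22;13;11m🬎[38;2;25;14;12m[48;2;22;13;11m🬎[38;2;55;129;55m[48;2;25;35;18m🬁[38;2;65;153;65m[48;2;49;114;49m🬬[0m
[38;2;19;47;19m[48;2;41;97;41m🬉[38;2;12;30;12m[48;2;19;11;9m🬐[38;2;20;12;10m[48;2;17;11;9m🬎[38;2;20;12;10m[48;2;17;11;9m🬎[38;2;20;12;10m[48;2;17;11;9m🬎[38;2;20;12;10m[48;2;17;11;9m🬎[38;2;20;12;10m[48;2;17;11;9m🬎[38;2;20;12;10m[48;2;17;11;9m🬎[38;2;20;12;10m[48;2;17;11;9m🬎[38;2;23;39;19m[48;2;59;140;59m🬄[0m
[38;2;53;126;53m[48;2;93;175;93m🬬[38;2;22;39;19m[48;2;45;107;45m🬂[38;2;15;10;8m[48;2;37;88;37m🬎[38;2;16;11;9m[48;2;13;10;8m🬂[38;2;16;11;9m[48;2;13;10;8m🬂[38;2;16;11;9m[48;2;13;10;8m🬂[38;2;16;11;9m[48;2;13;10;8m🬂[38;2;14;10;8m[48;2;51;121;51m🬝[38;2;15;10;8m[48;2;59;140;59m🬆[38;2;62;147;62m[48;2;59;140;59m🬍[0m
</frame>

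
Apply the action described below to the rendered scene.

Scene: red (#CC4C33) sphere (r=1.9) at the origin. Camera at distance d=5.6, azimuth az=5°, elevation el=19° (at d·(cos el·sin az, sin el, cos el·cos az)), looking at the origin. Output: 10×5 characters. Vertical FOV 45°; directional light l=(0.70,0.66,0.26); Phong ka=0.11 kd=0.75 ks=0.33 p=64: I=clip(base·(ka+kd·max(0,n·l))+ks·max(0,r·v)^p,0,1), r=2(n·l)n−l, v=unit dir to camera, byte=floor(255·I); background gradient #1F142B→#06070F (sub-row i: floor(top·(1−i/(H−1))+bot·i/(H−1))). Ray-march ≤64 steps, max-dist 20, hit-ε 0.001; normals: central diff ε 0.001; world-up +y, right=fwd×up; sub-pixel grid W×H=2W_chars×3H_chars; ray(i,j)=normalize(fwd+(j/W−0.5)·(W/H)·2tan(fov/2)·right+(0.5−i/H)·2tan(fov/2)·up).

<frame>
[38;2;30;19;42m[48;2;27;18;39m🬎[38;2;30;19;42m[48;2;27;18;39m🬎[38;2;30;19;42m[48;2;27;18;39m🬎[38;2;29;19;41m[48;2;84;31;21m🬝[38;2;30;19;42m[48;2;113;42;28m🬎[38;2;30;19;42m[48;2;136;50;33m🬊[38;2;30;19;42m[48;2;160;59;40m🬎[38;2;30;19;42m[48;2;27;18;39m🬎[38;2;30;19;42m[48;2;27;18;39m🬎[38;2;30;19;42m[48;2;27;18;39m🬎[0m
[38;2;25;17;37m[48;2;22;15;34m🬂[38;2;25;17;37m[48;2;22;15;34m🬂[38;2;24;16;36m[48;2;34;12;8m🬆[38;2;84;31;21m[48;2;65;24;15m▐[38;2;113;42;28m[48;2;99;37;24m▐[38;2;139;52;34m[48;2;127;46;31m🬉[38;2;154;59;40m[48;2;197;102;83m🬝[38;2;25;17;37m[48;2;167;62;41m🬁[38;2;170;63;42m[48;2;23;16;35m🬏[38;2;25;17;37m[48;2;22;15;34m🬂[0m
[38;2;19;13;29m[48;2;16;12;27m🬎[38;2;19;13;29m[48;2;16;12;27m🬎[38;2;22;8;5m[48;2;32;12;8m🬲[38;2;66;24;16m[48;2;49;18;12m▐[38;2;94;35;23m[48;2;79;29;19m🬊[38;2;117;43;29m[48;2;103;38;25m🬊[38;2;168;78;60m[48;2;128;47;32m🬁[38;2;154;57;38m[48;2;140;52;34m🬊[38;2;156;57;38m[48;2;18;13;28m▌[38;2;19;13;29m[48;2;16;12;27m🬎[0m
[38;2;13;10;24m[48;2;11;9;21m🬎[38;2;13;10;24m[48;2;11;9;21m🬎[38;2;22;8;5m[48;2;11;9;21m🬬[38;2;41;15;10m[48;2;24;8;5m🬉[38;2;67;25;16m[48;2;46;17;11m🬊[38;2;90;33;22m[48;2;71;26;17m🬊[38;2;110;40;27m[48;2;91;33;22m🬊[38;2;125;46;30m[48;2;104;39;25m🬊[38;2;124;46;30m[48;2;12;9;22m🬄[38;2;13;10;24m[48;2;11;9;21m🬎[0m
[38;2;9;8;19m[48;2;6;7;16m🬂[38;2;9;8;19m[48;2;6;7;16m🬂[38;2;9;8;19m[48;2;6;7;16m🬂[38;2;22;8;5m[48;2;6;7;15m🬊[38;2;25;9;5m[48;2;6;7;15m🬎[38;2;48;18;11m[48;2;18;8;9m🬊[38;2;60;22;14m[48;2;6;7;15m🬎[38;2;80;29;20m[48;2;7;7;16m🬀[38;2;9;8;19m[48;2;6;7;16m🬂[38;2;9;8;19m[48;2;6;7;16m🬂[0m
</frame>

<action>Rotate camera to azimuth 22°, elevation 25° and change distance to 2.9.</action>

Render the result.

<frame>
[38;2;114;42;28m[48;2;109;40;27m▐[38;2;122;45;30m[48;2;118;44;29m▐[38;2;129;48;32m[48;2;126;46;31m▐[38;2;136;50;33m[48;2;133;49;33m▐[38;2;140;52;35m[48;2;137;51;34m🬨[38;2;145;54;36m[48;2;143;53;35m🬨[38;2;149;55;37m[48;2;152;57;38m▌[38;2;156;58;39m[48;2;169;73;54m🬎[38;2;161;60;41m[48;2;172;74;55m🬬[38;2;165;61;41m[48;2;162;60;40m🬉[0m
[38;2;111;41;27m[48;2;107;39;26m▐[38;2;119;44;29m[48;2;115;42;28m▐[38;2;125;46;31m[48;2;122;45;30m🬨[38;2;132;48;32m[48;2;129;47;32m▐[38;2;137;50;34m[48;2;134;49;33m🬨[38;2;142;52;35m[48;2;139;51;34m🬨[38;2;154;62;44m[48;2;146;54;37m🬉[38;2;210;114;95m[48;2;177;83;65m🬉[38;2;204;107;88m[48;2;176;79;60m🬄[38;2;161;61;42m[48;2;159;59;40m🬄[0m
[38;2;107;39;26m[48;2;102;37;25m▐[38;2;114;42;28m[48;2;110;40;27m🬨[38;2;121;44;30m[48;2;117;43;29m🬨[38;2;127;47;31m[48;2;124;45;30m🬨[38;2;133;49;33m[48;2;129;48;32m🬊[38;2;138;51;34m[48;2;135;49;33m🬊[38;2;143;53;35m[48;2;139;51;34m🬊[38;2;158;65;46m[48;2;146;54;36m🬁[38;2;158;63;44m[48;2;149;55;37m🬂[38;2;155;57;38m[48;2;152;56;37m🬊[0m
[38;2;102;37;25m[48;2;96;35;23m🬉[38;2;109;40;26m[48;2;105;38;25m🬊[38;2;116;43;28m[48;2;112;41;27m🬊[38;2;122;45;30m[48;2;118;43;29m🬊[38;2;127;47;31m[48;2;124;45;30m🬊[38;2;132;49;33m[48;2;129;47;32m🬊[38;2;137;51;34m[48;2;134;49;33m🬊[38;2;141;52;35m[48;2;138;51;34m🬊[38;2;145;54;36m[48;2;142;52;35m🬊[38;2;149;55;37m[48;2;146;54;36m🬊[0m
[38;2;93;34;23m[48;2;86;32;21m🬊[38;2;101;37;25m[48;2;96;35;23m🬊[38;2;109;40;27m[48;2;104;38;25m🬊[38;2;115;42;28m[48;2;111;41;27m🬊[38;2;121;45;30m[48;2;117;43;28m🬊[38;2;126;46;31m[48;2;122;45;30m🬊[38;2;131;48;32m[48;2;127;46;31m🬊[38;2;135;50;33m[48;2;131;48;32m🬊[38;2;139;51;34m[48;2;135;50;33m🬊[38;2;143;52;35m[48;2;138;51;34m🬊[0m
</frame>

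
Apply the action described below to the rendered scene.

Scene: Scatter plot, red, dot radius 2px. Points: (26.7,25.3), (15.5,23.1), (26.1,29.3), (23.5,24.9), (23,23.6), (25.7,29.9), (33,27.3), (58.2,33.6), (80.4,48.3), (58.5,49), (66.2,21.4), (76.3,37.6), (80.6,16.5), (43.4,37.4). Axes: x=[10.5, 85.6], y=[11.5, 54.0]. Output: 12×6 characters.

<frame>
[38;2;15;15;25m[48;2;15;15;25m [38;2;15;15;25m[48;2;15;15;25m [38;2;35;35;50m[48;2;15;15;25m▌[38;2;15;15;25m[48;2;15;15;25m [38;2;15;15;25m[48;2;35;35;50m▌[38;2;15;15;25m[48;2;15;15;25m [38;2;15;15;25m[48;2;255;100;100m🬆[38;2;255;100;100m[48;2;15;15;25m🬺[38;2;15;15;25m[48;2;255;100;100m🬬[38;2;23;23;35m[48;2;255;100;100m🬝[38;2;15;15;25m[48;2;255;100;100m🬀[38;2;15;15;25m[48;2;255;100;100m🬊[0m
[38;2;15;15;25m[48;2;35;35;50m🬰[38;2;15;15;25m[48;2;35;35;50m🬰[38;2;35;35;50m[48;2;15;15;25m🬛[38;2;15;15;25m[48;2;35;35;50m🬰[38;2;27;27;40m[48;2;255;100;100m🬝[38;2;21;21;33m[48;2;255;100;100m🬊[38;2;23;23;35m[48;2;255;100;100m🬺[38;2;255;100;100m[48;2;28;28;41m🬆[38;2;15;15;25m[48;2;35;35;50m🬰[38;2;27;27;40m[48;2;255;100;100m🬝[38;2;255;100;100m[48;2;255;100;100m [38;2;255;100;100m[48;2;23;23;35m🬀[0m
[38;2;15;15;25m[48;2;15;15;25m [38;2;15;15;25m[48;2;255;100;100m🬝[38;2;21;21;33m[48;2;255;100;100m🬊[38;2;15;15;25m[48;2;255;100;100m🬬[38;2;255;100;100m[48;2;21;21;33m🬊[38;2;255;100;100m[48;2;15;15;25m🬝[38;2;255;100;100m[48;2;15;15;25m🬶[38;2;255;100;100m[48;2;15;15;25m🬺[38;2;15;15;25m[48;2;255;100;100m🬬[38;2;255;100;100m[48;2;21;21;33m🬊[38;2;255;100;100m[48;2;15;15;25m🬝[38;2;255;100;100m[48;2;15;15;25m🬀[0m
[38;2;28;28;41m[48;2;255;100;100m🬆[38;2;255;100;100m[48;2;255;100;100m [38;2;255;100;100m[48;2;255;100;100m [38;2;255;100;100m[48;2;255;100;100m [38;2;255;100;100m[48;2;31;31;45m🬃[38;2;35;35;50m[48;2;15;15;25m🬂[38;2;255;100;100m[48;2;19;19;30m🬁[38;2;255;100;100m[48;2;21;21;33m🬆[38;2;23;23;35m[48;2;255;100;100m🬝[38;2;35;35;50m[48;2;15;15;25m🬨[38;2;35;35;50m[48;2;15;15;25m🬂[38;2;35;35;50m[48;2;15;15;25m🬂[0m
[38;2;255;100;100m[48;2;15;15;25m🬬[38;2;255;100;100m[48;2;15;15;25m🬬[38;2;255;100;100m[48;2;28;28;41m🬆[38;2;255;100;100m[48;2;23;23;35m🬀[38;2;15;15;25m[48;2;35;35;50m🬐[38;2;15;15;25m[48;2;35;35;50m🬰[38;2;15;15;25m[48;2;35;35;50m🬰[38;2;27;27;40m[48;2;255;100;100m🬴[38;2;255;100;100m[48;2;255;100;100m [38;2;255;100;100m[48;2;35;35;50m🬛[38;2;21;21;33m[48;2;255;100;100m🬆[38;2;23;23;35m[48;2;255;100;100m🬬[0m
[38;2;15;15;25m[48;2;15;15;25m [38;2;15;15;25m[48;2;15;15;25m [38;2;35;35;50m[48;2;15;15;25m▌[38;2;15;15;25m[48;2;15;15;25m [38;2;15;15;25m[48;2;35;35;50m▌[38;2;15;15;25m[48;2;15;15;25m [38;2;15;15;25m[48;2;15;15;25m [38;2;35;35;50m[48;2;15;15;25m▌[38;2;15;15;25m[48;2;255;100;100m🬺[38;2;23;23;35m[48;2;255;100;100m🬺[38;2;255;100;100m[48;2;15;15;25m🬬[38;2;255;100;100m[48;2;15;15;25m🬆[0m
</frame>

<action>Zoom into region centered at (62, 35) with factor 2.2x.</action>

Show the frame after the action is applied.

<frame>
[38;2;15;15;25m[48;2;15;15;25m [38;2;15;15;25m[48;2;15;15;25m [38;2;35;35;50m[48;2;15;15;25m▌[38;2;15;15;25m[48;2;15;15;25m [38;2;15;15;25m[48;2;35;35;50m▌[38;2;15;15;25m[48;2;15;15;25m [38;2;15;15;25m[48;2;15;15;25m [38;2;35;35;50m[48;2;15;15;25m▌[38;2;15;15;25m[48;2;15;15;25m [38;2;15;15;25m[48;2;35;35;50m▌[38;2;15;15;25m[48;2;15;15;25m [38;2;15;15;25m[48;2;15;15;25m [0m
[38;2;15;15;25m[48;2;35;35;50m🬰[38;2;15;15;25m[48;2;35;35;50m🬰[38;2;35;35;50m[48;2;15;15;25m🬛[38;2;15;15;25m[48;2;35;35;50m🬰[38;2;15;15;25m[48;2;35;35;50m🬐[38;2;15;15;25m[48;2;35;35;50m🬰[38;2;15;15;25m[48;2;35;35;50m🬰[38;2;35;35;50m[48;2;15;15;25m🬛[38;2;15;15;25m[48;2;35;35;50m🬰[38;2;15;15;25m[48;2;35;35;50m🬐[38;2;21;21;33m[48;2;255;100;100m🬆[38;2;23;23;35m[48;2;255;100;100m🬬[0m
[38;2;15;15;25m[48;2;15;15;25m [38;2;15;15;25m[48;2;15;15;25m [38;2;35;35;50m[48;2;15;15;25m▌[38;2;15;15;25m[48;2;255;100;100m🬝[38;2;28;28;41m[48;2;255;100;100m🬊[38;2;15;15;25m[48;2;15;15;25m [38;2;15;15;25m[48;2;15;15;25m [38;2;35;35;50m[48;2;15;15;25m▌[38;2;15;15;25m[48;2;15;15;25m [38;2;23;23;35m[48;2;255;100;100m🬺[38;2;255;100;100m[48;2;15;15;25m🬬[38;2;255;100;100m[48;2;15;15;25m🬆[0m
[38;2;35;35;50m[48;2;15;15;25m🬂[38;2;35;35;50m[48;2;15;15;25m🬂[38;2;35;35;50m[48;2;15;15;25m🬕[38;2;255;100;100m[48;2;15;15;25m🬊[38;2;255;100;100m[48;2;35;35;50m🬝[38;2;255;100;100m[48;2;19;19;30m🬀[38;2;35;35;50m[48;2;15;15;25m🬂[38;2;35;35;50m[48;2;15;15;25m🬕[38;2;35;35;50m[48;2;15;15;25m🬂[38;2;35;35;50m[48;2;15;15;25m🬨[38;2;35;35;50m[48;2;15;15;25m🬂[38;2;35;35;50m[48;2;15;15;25m🬂[0m
[38;2;15;15;25m[48;2;35;35;50m🬰[38;2;15;15;25m[48;2;35;35;50m🬰[38;2;35;35;50m[48;2;15;15;25m🬛[38;2;15;15;25m[48;2;35;35;50m🬰[38;2;15;15;25m[48;2;35;35;50m🬐[38;2;15;15;25m[48;2;35;35;50m🬰[38;2;15;15;25m[48;2;35;35;50m🬰[38;2;35;35;50m[48;2;15;15;25m🬛[38;2;15;15;25m[48;2;35;35;50m🬰[38;2;15;15;25m[48;2;35;35;50m🬐[38;2;15;15;25m[48;2;35;35;50m🬰[38;2;15;15;25m[48;2;35;35;50m🬰[0m
[38;2;15;15;25m[48;2;15;15;25m [38;2;15;15;25m[48;2;15;15;25m [38;2;35;35;50m[48;2;15;15;25m▌[38;2;15;15;25m[48;2;15;15;25m [38;2;15;15;25m[48;2;35;35;50m▌[38;2;15;15;25m[48;2;15;15;25m [38;2;15;15;25m[48;2;15;15;25m [38;2;35;35;50m[48;2;15;15;25m▌[38;2;15;15;25m[48;2;15;15;25m [38;2;15;15;25m[48;2;35;35;50m▌[38;2;15;15;25m[48;2;15;15;25m [38;2;15;15;25m[48;2;15;15;25m [0m
</frame>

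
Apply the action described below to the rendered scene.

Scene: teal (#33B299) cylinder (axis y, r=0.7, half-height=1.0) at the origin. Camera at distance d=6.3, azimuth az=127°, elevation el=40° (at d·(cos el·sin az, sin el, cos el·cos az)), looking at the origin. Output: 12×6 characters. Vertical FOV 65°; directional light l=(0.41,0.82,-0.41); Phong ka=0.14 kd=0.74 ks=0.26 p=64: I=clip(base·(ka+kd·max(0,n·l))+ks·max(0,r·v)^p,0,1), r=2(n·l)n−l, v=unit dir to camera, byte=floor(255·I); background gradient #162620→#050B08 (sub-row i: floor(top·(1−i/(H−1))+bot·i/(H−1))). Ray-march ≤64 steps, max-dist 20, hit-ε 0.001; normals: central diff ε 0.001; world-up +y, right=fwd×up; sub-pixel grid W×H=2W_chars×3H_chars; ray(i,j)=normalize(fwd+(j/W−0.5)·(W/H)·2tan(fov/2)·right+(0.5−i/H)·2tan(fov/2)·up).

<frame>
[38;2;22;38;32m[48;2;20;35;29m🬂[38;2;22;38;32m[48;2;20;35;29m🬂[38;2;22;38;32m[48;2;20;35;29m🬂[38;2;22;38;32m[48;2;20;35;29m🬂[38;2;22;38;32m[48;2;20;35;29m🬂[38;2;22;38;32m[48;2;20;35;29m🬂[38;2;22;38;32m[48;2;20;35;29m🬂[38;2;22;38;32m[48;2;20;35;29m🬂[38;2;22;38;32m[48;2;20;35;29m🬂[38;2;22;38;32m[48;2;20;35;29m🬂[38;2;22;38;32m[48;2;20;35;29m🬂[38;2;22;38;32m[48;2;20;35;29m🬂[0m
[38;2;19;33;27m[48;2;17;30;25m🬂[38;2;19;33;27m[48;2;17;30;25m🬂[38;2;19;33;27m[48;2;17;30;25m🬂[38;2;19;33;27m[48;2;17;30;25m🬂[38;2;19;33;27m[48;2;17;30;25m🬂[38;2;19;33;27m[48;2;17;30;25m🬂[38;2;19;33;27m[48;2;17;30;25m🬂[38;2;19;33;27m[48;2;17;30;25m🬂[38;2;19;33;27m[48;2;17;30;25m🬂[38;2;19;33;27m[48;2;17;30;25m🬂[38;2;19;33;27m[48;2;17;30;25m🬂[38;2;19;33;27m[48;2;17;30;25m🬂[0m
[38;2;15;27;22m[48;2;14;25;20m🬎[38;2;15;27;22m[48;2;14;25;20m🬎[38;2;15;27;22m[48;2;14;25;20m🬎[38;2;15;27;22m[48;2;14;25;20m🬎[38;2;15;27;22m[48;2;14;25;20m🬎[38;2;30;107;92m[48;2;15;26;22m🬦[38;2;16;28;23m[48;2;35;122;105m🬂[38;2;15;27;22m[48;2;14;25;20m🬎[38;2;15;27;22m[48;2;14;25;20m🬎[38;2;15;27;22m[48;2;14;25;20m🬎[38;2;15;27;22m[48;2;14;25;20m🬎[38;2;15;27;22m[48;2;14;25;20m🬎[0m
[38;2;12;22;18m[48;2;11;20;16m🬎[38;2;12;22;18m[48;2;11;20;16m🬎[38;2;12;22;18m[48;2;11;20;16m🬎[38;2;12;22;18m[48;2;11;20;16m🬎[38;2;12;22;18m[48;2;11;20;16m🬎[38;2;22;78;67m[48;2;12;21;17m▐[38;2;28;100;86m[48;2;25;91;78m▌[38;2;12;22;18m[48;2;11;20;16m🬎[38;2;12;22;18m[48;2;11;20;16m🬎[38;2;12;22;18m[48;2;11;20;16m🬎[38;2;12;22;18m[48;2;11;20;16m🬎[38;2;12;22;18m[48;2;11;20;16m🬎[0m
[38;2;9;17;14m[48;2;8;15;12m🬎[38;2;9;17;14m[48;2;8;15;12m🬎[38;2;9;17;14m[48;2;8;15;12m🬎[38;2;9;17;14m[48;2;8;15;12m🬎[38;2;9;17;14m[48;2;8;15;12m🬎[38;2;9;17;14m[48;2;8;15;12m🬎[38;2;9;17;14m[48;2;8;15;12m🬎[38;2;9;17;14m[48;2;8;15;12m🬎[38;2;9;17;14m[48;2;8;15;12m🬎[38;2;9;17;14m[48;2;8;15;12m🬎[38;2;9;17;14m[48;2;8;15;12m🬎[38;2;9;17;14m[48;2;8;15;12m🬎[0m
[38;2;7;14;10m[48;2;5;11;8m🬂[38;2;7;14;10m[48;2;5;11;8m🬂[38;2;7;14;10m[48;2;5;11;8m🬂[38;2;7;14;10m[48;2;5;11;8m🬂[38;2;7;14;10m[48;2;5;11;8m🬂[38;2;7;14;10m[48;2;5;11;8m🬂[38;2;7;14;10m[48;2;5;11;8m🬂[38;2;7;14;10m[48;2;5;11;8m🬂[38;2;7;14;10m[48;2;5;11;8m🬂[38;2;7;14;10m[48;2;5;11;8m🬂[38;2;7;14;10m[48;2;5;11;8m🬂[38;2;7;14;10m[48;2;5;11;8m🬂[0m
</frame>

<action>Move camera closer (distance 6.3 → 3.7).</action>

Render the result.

<frame>
[38;2;22;38;32m[48;2;20;35;29m🬂[38;2;22;38;32m[48;2;20;35;29m🬂[38;2;22;38;32m[48;2;20;35;29m🬂[38;2;22;38;32m[48;2;20;35;29m🬂[38;2;22;38;32m[48;2;20;35;29m🬂[38;2;22;38;32m[48;2;20;35;29m🬂[38;2;22;38;32m[48;2;20;35;29m🬂[38;2;22;38;32m[48;2;20;35;29m🬂[38;2;22;38;32m[48;2;20;35;29m🬂[38;2;22;38;32m[48;2;20;35;29m🬂[38;2;22;38;32m[48;2;20;35;29m🬂[38;2;22;38;32m[48;2;20;35;29m🬂[0m
[38;2;19;33;27m[48;2;17;30;25m🬂[38;2;19;33;27m[48;2;17;30;25m🬂[38;2;19;33;27m[48;2;17;30;25m🬂[38;2;19;33;27m[48;2;17;30;25m🬂[38;2;19;33;27m[48;2;17;30;25m🬂[38;2;18;32;26m[48;2;38;132;114m🬎[38;2;18;32;26m[48;2;38;132;114m🬎[38;2;38;132;114m[48;2;17;31;26m🬏[38;2;19;33;27m[48;2;17;30;25m🬂[38;2;19;33;27m[48;2;17;30;25m🬂[38;2;19;33;27m[48;2;17;30;25m🬂[38;2;19;33;27m[48;2;17;30;25m🬂[0m
[38;2;15;27;22m[48;2;14;25;20m🬎[38;2;15;27;22m[48;2;14;25;20m🬎[38;2;15;27;22m[48;2;14;25;20m🬎[38;2;15;27;22m[48;2;14;25;20m🬎[38;2;38;132;114m[48;2;14;30;25m🬁[38;2;38;132;114m[48;2;24;86;74m🬊[38;2;38;132;114m[48;2;28;100;86m🬎[38;2;32;112;97m[48;2;16;47;39m🬕[38;2;15;27;22m[48;2;14;25;20m🬎[38;2;15;27;22m[48;2;14;25;20m🬎[38;2;15;27;22m[48;2;14;25;20m🬎[38;2;15;27;22m[48;2;14;25;20m🬎[0m
[38;2;12;22;18m[48;2;11;20;16m🬎[38;2;12;22;18m[48;2;11;20;16m🬎[38;2;12;22;18m[48;2;11;20;16m🬎[38;2;12;22;18m[48;2;11;20;16m🬎[38;2;12;22;18m[48;2;11;20;16m🬎[38;2;26;93;80m[48;2;21;75;64m▐[38;2;28;100;86m[48;2;28;99;85m🬝[38;2;25;88;76m[48;2;12;21;17m▌[38;2;12;22;18m[48;2;11;20;16m🬎[38;2;12;22;18m[48;2;11;20;16m🬎[38;2;12;22;18m[48;2;11;20;16m🬎[38;2;12;22;18m[48;2;11;20;16m🬎[0m
[38;2;9;17;14m[48;2;8;15;12m🬎[38;2;9;17;14m[48;2;8;15;12m🬎[38;2;9;17;14m[48;2;8;15;12m🬎[38;2;9;17;14m[48;2;8;15;12m🬎[38;2;9;17;14m[48;2;8;15;12m🬎[38;2;23;82;71m[48;2;8;15;12m🬊[38;2;28;99;85m[48;2;8;15;12m🬎[38;2;23;81;70m[48;2;8;16;13m🬀[38;2;9;17;14m[48;2;8;15;12m🬎[38;2;9;17;14m[48;2;8;15;12m🬎[38;2;9;17;14m[48;2;8;15;12m🬎[38;2;9;17;14m[48;2;8;15;12m🬎[0m
[38;2;7;14;10m[48;2;5;11;8m🬂[38;2;7;14;10m[48;2;5;11;8m🬂[38;2;7;14;10m[48;2;5;11;8m🬂[38;2;7;14;10m[48;2;5;11;8m🬂[38;2;7;14;10m[48;2;5;11;8m🬂[38;2;7;14;10m[48;2;5;11;8m🬂[38;2;7;14;10m[48;2;5;11;8m🬂[38;2;7;14;10m[48;2;5;11;8m🬂[38;2;7;14;10m[48;2;5;11;8m🬂[38;2;7;14;10m[48;2;5;11;8m🬂[38;2;7;14;10m[48;2;5;11;8m🬂[38;2;7;14;10m[48;2;5;11;8m🬂[0m
</frame>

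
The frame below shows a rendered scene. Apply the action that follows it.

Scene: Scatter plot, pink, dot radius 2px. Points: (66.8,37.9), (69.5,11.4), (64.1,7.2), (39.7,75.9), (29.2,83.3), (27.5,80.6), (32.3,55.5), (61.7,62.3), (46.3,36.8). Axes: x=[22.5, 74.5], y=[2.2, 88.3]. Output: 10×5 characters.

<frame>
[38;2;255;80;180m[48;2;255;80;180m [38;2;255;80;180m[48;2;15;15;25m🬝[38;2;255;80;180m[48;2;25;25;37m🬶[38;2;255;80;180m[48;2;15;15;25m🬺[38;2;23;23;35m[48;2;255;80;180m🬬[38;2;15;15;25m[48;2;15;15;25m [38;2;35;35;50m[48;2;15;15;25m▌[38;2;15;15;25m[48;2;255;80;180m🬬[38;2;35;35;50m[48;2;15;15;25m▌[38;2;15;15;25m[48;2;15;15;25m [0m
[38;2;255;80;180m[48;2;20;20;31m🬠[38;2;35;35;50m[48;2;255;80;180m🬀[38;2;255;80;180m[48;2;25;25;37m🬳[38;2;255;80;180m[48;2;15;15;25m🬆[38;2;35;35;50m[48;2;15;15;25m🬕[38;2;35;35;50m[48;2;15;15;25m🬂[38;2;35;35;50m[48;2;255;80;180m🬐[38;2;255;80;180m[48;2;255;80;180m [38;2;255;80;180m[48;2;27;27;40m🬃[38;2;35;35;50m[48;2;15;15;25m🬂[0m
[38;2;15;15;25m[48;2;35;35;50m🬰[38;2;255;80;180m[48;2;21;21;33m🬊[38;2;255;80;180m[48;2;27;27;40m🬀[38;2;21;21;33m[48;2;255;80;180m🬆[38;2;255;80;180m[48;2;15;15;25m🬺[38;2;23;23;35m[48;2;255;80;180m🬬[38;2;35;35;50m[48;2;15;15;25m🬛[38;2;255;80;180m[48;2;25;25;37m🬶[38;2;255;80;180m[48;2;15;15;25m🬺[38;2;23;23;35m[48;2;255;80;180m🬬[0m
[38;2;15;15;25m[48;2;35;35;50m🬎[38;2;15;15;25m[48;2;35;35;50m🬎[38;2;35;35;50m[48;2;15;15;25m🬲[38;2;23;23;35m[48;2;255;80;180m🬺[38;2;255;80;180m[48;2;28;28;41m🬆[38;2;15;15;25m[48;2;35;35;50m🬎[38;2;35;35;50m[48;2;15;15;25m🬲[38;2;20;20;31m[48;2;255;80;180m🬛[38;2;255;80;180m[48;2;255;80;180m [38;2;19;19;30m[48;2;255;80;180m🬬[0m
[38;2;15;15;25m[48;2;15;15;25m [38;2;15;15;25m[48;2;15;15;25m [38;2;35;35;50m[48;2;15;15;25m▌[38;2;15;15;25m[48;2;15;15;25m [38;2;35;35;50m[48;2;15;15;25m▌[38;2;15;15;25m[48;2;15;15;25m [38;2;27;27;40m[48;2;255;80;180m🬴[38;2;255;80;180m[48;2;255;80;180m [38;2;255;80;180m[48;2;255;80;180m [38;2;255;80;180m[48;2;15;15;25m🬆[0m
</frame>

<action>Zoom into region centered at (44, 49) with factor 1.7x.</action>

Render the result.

<frame>
[38;2;15;15;25m[48;2;15;15;25m [38;2;15;15;25m[48;2;15;15;25m [38;2;255;80;180m[48;2;28;28;41m🬊[38;2;255;80;180m[48;2;15;15;25m🬝[38;2;255;80;180m[48;2;23;23;35m🬀[38;2;15;15;25m[48;2;15;15;25m [38;2;35;35;50m[48;2;15;15;25m▌[38;2;15;15;25m[48;2;15;15;25m [38;2;35;35;50m[48;2;15;15;25m▌[38;2;15;15;25m[48;2;15;15;25m [0m
[38;2;28;28;41m[48;2;255;80;180m🬆[38;2;255;80;180m[48;2;35;35;50m🬺[38;2;27;27;40m[48;2;255;80;180m🬬[38;2;35;35;50m[48;2;15;15;25m🬂[38;2;35;35;50m[48;2;15;15;25m🬕[38;2;35;35;50m[48;2;15;15;25m🬂[38;2;35;35;50m[48;2;15;15;25m🬕[38;2;35;35;50m[48;2;15;15;25m🬂[38;2;35;35;50m[48;2;15;15;25m🬕[38;2;35;35;50m[48;2;15;15;25m🬂[0m
[38;2;23;23;35m[48;2;255;80;180m🬺[38;2;255;80;180m[48;2;21;21;33m🬆[38;2;35;35;50m[48;2;15;15;25m🬛[38;2;15;15;25m[48;2;35;35;50m🬰[38;2;35;35;50m[48;2;15;15;25m🬛[38;2;23;23;35m[48;2;255;80;180m🬬[38;2;35;35;50m[48;2;15;15;25m🬛[38;2;15;15;25m[48;2;35;35;50m🬰[38;2;35;35;50m[48;2;15;15;25m🬛[38;2;15;15;25m[48;2;35;35;50m🬰[0m
[38;2;15;15;25m[48;2;35;35;50m🬎[38;2;15;15;25m[48;2;35;35;50m🬎[38;2;35;35;50m[48;2;15;15;25m🬲[38;2;15;15;25m[48;2;35;35;50m🬎[38;2;35;35;50m[48;2;255;80;180m🬐[38;2;255;80;180m[48;2;255;80;180m [38;2;27;27;40m[48;2;255;80;180m🬸[38;2;15;15;25m[48;2;35;35;50m🬎[38;2;35;35;50m[48;2;15;15;25m🬲[38;2;15;15;25m[48;2;35;35;50m🬎[0m
[38;2;15;15;25m[48;2;15;15;25m [38;2;15;15;25m[48;2;15;15;25m [38;2;35;35;50m[48;2;15;15;25m▌[38;2;15;15;25m[48;2;15;15;25m [38;2;35;35;50m[48;2;15;15;25m▌[38;2;255;80;180m[48;2;15;15;25m🬀[38;2;35;35;50m[48;2;15;15;25m▌[38;2;15;15;25m[48;2;15;15;25m [38;2;35;35;50m[48;2;15;15;25m▌[38;2;15;15;25m[48;2;15;15;25m [0m
</frame>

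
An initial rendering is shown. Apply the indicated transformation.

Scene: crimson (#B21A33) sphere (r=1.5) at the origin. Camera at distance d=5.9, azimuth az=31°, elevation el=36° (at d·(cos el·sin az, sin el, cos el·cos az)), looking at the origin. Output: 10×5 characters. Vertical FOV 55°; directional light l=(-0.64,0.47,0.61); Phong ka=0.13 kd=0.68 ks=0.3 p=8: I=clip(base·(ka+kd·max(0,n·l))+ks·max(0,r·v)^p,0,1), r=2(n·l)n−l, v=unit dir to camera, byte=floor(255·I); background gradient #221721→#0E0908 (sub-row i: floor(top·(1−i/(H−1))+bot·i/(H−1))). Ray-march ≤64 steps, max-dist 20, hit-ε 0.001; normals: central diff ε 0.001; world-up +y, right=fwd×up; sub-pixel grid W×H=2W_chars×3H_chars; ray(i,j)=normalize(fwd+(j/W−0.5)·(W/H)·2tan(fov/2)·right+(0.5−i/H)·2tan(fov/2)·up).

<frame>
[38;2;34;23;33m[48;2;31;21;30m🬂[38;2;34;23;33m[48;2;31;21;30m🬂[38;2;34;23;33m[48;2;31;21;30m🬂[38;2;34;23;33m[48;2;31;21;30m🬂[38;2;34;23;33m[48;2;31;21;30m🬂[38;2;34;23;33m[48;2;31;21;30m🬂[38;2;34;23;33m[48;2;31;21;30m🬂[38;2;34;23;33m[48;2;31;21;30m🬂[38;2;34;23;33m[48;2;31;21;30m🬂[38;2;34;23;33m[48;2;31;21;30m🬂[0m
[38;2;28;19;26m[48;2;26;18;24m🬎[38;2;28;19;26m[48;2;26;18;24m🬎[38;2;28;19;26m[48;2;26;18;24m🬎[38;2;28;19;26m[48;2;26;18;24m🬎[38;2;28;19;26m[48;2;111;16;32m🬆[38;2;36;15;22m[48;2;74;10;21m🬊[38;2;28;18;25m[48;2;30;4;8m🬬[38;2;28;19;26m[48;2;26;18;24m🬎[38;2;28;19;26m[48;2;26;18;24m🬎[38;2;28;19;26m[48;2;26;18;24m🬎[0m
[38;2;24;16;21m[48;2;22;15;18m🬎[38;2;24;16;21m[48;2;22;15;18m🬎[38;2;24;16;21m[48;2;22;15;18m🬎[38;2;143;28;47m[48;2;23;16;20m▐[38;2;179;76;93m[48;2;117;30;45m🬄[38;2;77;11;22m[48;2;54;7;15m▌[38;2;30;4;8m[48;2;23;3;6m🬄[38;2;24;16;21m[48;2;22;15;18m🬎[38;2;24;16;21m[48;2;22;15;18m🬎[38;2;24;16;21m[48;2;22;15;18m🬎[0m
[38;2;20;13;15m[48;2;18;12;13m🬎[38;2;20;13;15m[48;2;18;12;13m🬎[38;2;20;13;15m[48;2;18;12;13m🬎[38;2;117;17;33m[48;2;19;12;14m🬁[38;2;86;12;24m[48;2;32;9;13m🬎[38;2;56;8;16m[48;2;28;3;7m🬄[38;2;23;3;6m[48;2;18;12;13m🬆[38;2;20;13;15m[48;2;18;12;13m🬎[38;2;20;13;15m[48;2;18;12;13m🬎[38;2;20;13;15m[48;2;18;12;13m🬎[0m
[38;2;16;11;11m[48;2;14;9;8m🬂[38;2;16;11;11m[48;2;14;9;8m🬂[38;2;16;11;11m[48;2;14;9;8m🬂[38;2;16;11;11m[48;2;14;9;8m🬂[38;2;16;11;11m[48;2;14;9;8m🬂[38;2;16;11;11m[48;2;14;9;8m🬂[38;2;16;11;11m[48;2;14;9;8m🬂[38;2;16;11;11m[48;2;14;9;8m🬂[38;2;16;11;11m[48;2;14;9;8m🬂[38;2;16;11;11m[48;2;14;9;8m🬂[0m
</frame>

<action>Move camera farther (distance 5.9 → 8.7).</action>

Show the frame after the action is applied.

<frame>
[38;2;34;23;33m[48;2;31;21;30m🬂[38;2;34;23;33m[48;2;31;21;30m🬂[38;2;34;23;33m[48;2;31;21;30m🬂[38;2;34;23;33m[48;2;31;21;30m🬂[38;2;34;23;33m[48;2;31;21;30m🬂[38;2;34;23;33m[48;2;31;21;30m🬂[38;2;34;23;33m[48;2;31;21;30m🬂[38;2;34;23;33m[48;2;31;21;30m🬂[38;2;34;23;33m[48;2;31;21;30m🬂[38;2;34;23;33m[48;2;31;21;30m🬂[0m
[38;2;28;19;26m[48;2;26;18;24m🬎[38;2;28;19;26m[48;2;26;18;24m🬎[38;2;28;19;26m[48;2;26;18;24m🬎[38;2;28;19;26m[48;2;26;18;24m🬎[38;2;28;19;26m[48;2;26;18;24m🬎[38;2;69;10;19m[48;2;28;18;25m🬏[38;2;28;19;26m[48;2;26;18;24m🬎[38;2;28;19;26m[48;2;26;18;24m🬎[38;2;28;19;26m[48;2;26;18;24m🬎[38;2;28;19;26m[48;2;26;18;24m🬎[0m
[38;2;24;16;21m[48;2;22;15;18m🬎[38;2;24;16;21m[48;2;22;15;18m🬎[38;2;24;16;21m[48;2;22;15;18m🬎[38;2;24;16;21m[48;2;22;15;18m🬎[38;2;165;69;85m[48;2;130;23;41m🬇[38;2;77;11;22m[48;2;38;5;10m▌[38;2;23;3;6m[48;2;23;16;20m▌[38;2;24;16;21m[48;2;22;15;18m🬎[38;2;24;16;21m[48;2;22;15;18m🬎[38;2;24;16;21m[48;2;22;15;18m🬎[0m
[38;2;20;13;15m[48;2;18;12;13m🬎[38;2;20;13;15m[48;2;18;12;13m🬎[38;2;20;13;15m[48;2;18;12;13m🬎[38;2;20;13;15m[48;2;18;12;13m🬎[38;2;91;13;25m[48;2;18;12;14m🬂[38;2;51;7;14m[48;2;20;8;10m🬀[38;2;23;3;6m[48;2;19;12;14m🬀[38;2;20;13;15m[48;2;18;12;13m🬎[38;2;20;13;15m[48;2;18;12;13m🬎[38;2;20;13;15m[48;2;18;12;13m🬎[0m
[38;2;16;11;11m[48;2;14;9;8m🬂[38;2;16;11;11m[48;2;14;9;8m🬂[38;2;16;11;11m[48;2;14;9;8m🬂[38;2;16;11;11m[48;2;14;9;8m🬂[38;2;16;11;11m[48;2;14;9;8m🬂[38;2;16;11;11m[48;2;14;9;8m🬂[38;2;16;11;11m[48;2;14;9;8m🬂[38;2;16;11;11m[48;2;14;9;8m🬂[38;2;16;11;11m[48;2;14;9;8m🬂[38;2;16;11;11m[48;2;14;9;8m🬂[0m
</frame>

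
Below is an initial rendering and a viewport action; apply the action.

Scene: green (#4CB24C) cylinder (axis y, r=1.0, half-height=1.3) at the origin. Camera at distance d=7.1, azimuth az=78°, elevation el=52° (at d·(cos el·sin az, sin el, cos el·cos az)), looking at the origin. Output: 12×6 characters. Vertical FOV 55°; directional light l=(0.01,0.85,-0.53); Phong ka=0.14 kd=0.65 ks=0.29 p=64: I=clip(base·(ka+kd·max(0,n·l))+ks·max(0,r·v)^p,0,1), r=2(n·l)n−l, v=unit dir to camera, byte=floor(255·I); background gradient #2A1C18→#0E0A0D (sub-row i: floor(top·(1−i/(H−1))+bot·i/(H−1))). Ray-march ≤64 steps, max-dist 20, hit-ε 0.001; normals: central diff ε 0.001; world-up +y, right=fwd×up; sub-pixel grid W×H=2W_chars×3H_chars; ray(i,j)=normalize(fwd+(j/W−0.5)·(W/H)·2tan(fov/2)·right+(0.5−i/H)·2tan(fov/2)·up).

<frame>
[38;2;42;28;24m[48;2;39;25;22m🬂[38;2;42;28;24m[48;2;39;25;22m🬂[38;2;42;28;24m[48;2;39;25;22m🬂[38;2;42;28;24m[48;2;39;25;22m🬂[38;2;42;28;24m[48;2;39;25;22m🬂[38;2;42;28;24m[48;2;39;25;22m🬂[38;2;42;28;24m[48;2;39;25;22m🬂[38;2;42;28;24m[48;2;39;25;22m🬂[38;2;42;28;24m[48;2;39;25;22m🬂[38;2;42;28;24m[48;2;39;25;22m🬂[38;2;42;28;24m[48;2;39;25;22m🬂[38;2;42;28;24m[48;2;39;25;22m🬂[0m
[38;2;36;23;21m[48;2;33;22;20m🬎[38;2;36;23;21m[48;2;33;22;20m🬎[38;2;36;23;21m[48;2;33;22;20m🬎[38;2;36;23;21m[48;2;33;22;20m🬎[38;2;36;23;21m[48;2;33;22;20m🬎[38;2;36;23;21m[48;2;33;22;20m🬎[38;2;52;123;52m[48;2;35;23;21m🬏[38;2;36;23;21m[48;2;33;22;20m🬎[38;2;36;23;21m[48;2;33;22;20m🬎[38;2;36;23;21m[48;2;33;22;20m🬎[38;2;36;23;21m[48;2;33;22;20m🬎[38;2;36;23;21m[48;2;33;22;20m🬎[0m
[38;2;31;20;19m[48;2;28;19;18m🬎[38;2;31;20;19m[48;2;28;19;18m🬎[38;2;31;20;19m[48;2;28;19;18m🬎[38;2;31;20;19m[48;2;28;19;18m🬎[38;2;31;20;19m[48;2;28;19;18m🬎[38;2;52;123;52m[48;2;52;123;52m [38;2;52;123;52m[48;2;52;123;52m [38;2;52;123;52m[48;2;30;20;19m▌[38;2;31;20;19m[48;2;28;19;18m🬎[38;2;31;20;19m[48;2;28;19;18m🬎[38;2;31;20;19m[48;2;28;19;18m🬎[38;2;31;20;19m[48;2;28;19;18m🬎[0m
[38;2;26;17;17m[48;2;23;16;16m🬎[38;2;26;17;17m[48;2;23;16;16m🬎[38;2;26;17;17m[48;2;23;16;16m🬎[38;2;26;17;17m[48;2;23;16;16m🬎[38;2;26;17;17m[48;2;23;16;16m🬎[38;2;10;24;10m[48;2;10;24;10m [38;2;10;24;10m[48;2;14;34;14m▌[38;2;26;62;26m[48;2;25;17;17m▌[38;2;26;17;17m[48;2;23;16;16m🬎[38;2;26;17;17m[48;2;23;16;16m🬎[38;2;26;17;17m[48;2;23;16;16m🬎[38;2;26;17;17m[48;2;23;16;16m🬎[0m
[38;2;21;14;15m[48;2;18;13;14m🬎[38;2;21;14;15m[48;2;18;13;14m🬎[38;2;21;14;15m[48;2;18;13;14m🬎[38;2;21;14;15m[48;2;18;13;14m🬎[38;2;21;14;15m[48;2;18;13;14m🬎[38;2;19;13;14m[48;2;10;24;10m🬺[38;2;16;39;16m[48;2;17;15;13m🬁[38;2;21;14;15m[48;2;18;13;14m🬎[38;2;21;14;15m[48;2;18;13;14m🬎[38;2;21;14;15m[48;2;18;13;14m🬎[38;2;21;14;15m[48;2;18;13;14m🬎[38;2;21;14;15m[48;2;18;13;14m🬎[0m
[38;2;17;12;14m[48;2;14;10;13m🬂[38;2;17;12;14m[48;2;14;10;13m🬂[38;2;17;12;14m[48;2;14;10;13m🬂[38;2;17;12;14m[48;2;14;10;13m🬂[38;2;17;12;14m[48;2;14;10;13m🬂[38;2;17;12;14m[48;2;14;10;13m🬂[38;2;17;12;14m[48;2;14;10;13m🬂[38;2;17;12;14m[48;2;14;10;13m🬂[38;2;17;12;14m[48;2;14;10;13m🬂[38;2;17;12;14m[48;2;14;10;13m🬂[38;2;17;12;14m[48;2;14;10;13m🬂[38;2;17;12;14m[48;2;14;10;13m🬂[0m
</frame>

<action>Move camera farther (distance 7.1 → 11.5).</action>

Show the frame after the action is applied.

<frame>
[38;2;42;28;24m[48;2;39;25;22m🬂[38;2;42;28;24m[48;2;39;25;22m🬂[38;2;42;28;24m[48;2;39;25;22m🬂[38;2;42;28;24m[48;2;39;25;22m🬂[38;2;42;28;24m[48;2;39;25;22m🬂[38;2;42;28;24m[48;2;39;25;22m🬂[38;2;42;28;24m[48;2;39;25;22m🬂[38;2;42;28;24m[48;2;39;25;22m🬂[38;2;42;28;24m[48;2;39;25;22m🬂[38;2;42;28;24m[48;2;39;25;22m🬂[38;2;42;28;24m[48;2;39;25;22m🬂[38;2;42;28;24m[48;2;39;25;22m🬂[0m
[38;2;36;23;21m[48;2;33;22;20m🬎[38;2;36;23;21m[48;2;33;22;20m🬎[38;2;36;23;21m[48;2;33;22;20m🬎[38;2;36;23;21m[48;2;33;22;20m🬎[38;2;36;23;21m[48;2;33;22;20m🬎[38;2;36;23;21m[48;2;33;22;20m🬎[38;2;36;23;21m[48;2;33;22;20m🬎[38;2;36;23;21m[48;2;33;22;20m🬎[38;2;36;23;21m[48;2;33;22;20m🬎[38;2;36;23;21m[48;2;33;22;20m🬎[38;2;36;23;21m[48;2;33;22;20m🬎[38;2;36;23;21m[48;2;33;22;20m🬎[0m
[38;2;31;20;19m[48;2;28;19;18m🬎[38;2;31;20;19m[48;2;28;19;18m🬎[38;2;31;20;19m[48;2;28;19;18m🬎[38;2;31;20;19m[48;2;28;19;18m🬎[38;2;31;20;19m[48;2;28;19;18m🬎[38;2;52;123;52m[48;2;30;20;19m🬦[38;2;32;21;20m[48;2;52;123;52m🬂[38;2;31;20;19m[48;2;28;19;18m🬎[38;2;31;20;19m[48;2;28;19;18m🬎[38;2;31;20;19m[48;2;28;19;18m🬎[38;2;31;20;19m[48;2;28;19;18m🬎[38;2;31;20;19m[48;2;28;19;18m🬎[0m
[38;2;26;17;17m[48;2;23;16;16m🬎[38;2;26;17;17m[48;2;23;16;16m🬎[38;2;26;17;17m[48;2;23;16;16m🬎[38;2;26;17;17m[48;2;23;16;16m🬎[38;2;26;17;17m[48;2;23;16;16m🬎[38;2;24;16;16m[48;2;10;24;10m🬲[38;2;22;52;22m[48;2;13;22;11m🬉[38;2;26;17;17m[48;2;23;16;16m🬎[38;2;26;17;17m[48;2;23;16;16m🬎[38;2;26;17;17m[48;2;23;16;16m🬎[38;2;26;17;17m[48;2;23;16;16m🬎[38;2;26;17;17m[48;2;23;16;16m🬎[0m
[38;2;21;14;15m[48;2;18;13;14m🬎[38;2;21;14;15m[48;2;18;13;14m🬎[38;2;21;14;15m[48;2;18;13;14m🬎[38;2;21;14;15m[48;2;18;13;14m🬎[38;2;21;14;15m[48;2;18;13;14m🬎[38;2;21;14;15m[48;2;18;13;14m🬎[38;2;21;14;15m[48;2;18;13;14m🬎[38;2;21;14;15m[48;2;18;13;14m🬎[38;2;21;14;15m[48;2;18;13;14m🬎[38;2;21;14;15m[48;2;18;13;14m🬎[38;2;21;14;15m[48;2;18;13;14m🬎[38;2;21;14;15m[48;2;18;13;14m🬎[0m
[38;2;17;12;14m[48;2;14;10;13m🬂[38;2;17;12;14m[48;2;14;10;13m🬂[38;2;17;12;14m[48;2;14;10;13m🬂[38;2;17;12;14m[48;2;14;10;13m🬂[38;2;17;12;14m[48;2;14;10;13m🬂[38;2;17;12;14m[48;2;14;10;13m🬂[38;2;17;12;14m[48;2;14;10;13m🬂[38;2;17;12;14m[48;2;14;10;13m🬂[38;2;17;12;14m[48;2;14;10;13m🬂[38;2;17;12;14m[48;2;14;10;13m🬂[38;2;17;12;14m[48;2;14;10;13m🬂[38;2;17;12;14m[48;2;14;10;13m🬂[0m
</frame>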